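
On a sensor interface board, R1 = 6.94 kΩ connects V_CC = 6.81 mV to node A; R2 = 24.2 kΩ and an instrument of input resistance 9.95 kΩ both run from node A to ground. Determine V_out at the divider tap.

V_out ≈ 3.43 mV

First combine the lower leg with the load: R2 ‖ R_L = 7.051 kΩ.
Voltage divider with the loaded lower leg: V_out = 6.81 × 7.051/(6.94 + 7.051) = 6.81 × 0.5040 = 3.432 mV.
(Unloaded it would be 5.29 mV; the load pulls it down.)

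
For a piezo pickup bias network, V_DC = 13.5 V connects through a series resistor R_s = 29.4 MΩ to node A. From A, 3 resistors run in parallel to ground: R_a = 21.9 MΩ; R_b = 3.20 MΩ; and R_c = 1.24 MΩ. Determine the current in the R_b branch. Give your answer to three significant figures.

Combine the parallel branches: R_p = (1/21.9 + 1/3.20 + 1/1.24)⁻¹ = 0.8587 MΩ.
V_A = 13.5 × 0.8587/30.26 = 0.3831 V.
I(R_b) = V_A / R_b = 0.3831/3.20 = 0.1197 µA.

I ≈ 0.120 µA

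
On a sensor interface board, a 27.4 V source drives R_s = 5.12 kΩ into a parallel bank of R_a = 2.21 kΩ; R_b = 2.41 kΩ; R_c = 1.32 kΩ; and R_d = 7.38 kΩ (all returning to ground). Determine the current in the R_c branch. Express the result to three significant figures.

I ≈ 2.07 mA

Equivalent of the parallel group: R_p = 0.5680 kΩ.
Node voltage V_A = V_DC · R_p/(R_s + R_p) = 27.4 × 0.09986 = 2.736 V.
I(R_c) = V_A / R_c = 2.736/1.32 = 2.073 mA.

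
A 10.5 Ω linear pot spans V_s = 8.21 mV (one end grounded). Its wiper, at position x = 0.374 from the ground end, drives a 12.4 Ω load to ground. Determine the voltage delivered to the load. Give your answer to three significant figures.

Split the track: R_lower = x·R_p = 3.927 Ω, R_upper = (1−x)·R_p = 6.573 Ω.
(x·R_p) ‖ R_L = 2.982 Ω.
Loaded-divider output: V_out = 8.21 × 0.3121 = 2.563 mV.

V_out ≈ 2.56 mV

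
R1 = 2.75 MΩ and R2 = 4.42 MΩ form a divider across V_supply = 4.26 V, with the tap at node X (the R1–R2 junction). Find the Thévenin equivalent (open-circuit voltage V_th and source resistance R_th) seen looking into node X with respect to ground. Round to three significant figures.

V_th ≈ 2.63 V, R_th ≈ 1.70 MΩ

With X open, the divider is unloaded: V_th = 4.26 × 4.42/7.170 = 2.626 V.
With V_supply suppressed (replaced by a short), R_th = R1 ‖ R2 = (2.750 × 4.42)/(2.750 + 4.42) = 1.695 MΩ.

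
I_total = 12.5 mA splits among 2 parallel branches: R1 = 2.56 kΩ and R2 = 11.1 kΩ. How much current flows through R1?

For two parallel branches, I_k = I_total · (other R)/(sum of R).
So I = 12.5 × 11.1/13.66 = 10.16 mA.

I ≈ 10.2 mA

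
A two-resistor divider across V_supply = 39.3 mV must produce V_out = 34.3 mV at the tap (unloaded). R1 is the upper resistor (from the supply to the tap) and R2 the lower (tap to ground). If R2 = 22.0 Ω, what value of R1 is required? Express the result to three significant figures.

V_out/V_supply = R2/(R1+R2) = 0.8728.
So R1 = R2 · (V_supply/V_out − 1) = 22.0 × (39.3/34.3 − 1) = 22.0 × 0.1458 = 3.207 Ω.

R1 ≈ 3.21 Ω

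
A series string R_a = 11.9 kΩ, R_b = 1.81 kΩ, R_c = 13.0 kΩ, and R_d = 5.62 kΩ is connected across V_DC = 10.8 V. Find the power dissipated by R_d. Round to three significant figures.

P ≈ 0.627 mW

ΣR = 32.33 kΩ → I = 10.8/32.33 = 0.3341 mA.
P(R_d) = I²·R_d = (0.3341)² × 5.62 = 0.6272 mW.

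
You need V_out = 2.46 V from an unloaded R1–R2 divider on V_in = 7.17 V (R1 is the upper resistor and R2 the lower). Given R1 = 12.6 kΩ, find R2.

R2 ≈ 6.58 kΩ

The divider ratio is R2/(R1+R2) = 2.46/7.17 = 0.3431.
So R2 = R1 · V_out/(V_in − V_out) = 12.6 × 2.46/(7.17 − 2.46) = 12.6 × 0.5223 = 6.581 kΩ.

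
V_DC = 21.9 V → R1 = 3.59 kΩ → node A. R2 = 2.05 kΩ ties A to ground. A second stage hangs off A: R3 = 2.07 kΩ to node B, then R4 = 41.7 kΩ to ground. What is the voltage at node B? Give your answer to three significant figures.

Node A sees R2 in parallel with the series input of stage 2, R3 + R4 = 43.77 kΩ.
Effective lower resistance at A: R2 ‖ 43.77 = 1.958 kΩ.
First divider: V_A = V_DC · 1.958/(3.59 + 1.958) = 7.730 V.
Stage 2 is unloaded, so V_B = V_A · R4/(R3+R4) = 7.730 × 41.7/43.77 = 7.364 V.

V_B ≈ 7.36 V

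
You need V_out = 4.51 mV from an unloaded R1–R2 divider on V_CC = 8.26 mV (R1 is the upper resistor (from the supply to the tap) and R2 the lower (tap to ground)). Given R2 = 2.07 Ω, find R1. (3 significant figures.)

Required fraction k = V_out/V_CC = 0.5460.
Rearranging, R1 = R2·(1−k)/k = 2.07 × 0.8315 = 1.721 Ω.

R1 ≈ 1.72 Ω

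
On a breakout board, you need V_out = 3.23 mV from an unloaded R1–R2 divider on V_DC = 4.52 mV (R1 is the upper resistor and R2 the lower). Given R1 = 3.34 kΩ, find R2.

R2 ≈ 8.36 kΩ

V_out/V_DC = R2/(R1+R2) = 0.7146.
Rearranging, R2 = R1·k/(1−k) = 3.34 × 2.504 = 8.363 kΩ.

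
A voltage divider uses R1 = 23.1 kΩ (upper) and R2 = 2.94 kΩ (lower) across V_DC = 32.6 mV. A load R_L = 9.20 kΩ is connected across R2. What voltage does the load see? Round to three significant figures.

The load sits in parallel with R2, giving an effective lower resistance R2' = R2·R_L/(R2+R_L) = 2.228 kΩ.
Now apply the divider: V_out = 32.6 × 0.08797 = 2.868 mV.

V_out ≈ 2.87 mV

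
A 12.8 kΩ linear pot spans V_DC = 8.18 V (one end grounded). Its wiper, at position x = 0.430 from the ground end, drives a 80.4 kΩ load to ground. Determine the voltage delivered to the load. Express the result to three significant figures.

V_out ≈ 3.39 V

Split the track: R_lower = x·R_p = 5.504 kΩ, R_upper = (1−x)·R_p = 7.296 kΩ.
R_L loads the lower segment: effective lower R = 5.151 kΩ.
Loaded-divider output: V_out = 8.18 × 0.4139 = 3.385 V.
(Unloaded: V_out = x·V_DC = 3.52 V.)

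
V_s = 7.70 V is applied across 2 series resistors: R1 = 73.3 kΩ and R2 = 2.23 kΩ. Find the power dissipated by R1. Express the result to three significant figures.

P ≈ 0.762 mW

ΣR = 75.53 kΩ → I = 7.70/75.53 = 0.1019 mA.
P = I²R = 0.01039 × 73.3 = 0.7618 mW.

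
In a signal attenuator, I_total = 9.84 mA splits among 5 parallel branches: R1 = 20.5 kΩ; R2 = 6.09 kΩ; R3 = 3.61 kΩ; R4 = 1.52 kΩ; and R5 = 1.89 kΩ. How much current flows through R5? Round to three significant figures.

I ≈ 3.10 mA

Conductances: ΣG = 1/20.5 + 1/6.09 + 1/3.61 + 1/1.52 + 1/1.89 = 1.677 (1/kΩ).
By the current-divider rule, I = I_total · G_k/ΣG = 9.84 × 0.3155 = 3.105 mA.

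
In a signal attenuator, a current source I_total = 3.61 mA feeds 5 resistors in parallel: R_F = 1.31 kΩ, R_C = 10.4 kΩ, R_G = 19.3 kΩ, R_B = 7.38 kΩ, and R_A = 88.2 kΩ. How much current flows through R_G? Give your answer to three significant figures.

ΣG = 1/1.31 + 1/10.4 + 1/19.3 + 1/7.38 + 1/88.2 = 1.058.
R_G takes the fraction G_k/ΣG = 0.05181/1.058 = 0.04897, so I = 3.61 × 0.04897 = 0.1768 mA.

I ≈ 0.177 mA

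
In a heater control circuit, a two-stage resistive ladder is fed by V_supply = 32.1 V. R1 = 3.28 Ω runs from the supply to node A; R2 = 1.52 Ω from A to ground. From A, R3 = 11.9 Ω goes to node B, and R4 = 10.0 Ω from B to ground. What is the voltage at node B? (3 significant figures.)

Looking into the second stage from A: R3 + R4 = 21.90 Ω appears in parallel with R2.
R2 ‖ (R3+R4) = 1.421 Ω.
First divider: V_A = V_supply · 1.421/(3.28 + 1.421) = 9.705 V.
Then the unloaded second divider: V_B = V_A × R4/(R3+R4) = 9.705 × 0.4566 = 4.431 V.

V_B ≈ 4.43 V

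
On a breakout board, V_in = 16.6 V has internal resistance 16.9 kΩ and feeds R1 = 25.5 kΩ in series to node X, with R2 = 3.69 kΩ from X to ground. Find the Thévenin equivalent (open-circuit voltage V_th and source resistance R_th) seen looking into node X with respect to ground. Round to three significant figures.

V_th ≈ 1.33 V, R_th ≈ 3.39 kΩ

R1' = 16.9 + 25.5 = 42.40 kΩ (source resistance + R1).
With X open, the divider is unloaded: V_th = 16.6 × 3.69/46.09 = 1.329 V.
Looking into X with the source shorted: R_th = R1'·R2/(R1'+R2) = 42.40 × 3.69/46.09 = 3.395 kΩ.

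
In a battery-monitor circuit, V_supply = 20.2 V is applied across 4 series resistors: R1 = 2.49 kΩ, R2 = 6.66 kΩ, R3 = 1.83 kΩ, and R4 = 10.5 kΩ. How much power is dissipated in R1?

P ≈ 2.20 mW

ΣR = 21.48 kΩ → I = 20.2/21.48 = 0.9404 mA.
V(R1) = I·R = 2.342 V; P = V·I = 2.342 × 0.9404 = 2.202 mW.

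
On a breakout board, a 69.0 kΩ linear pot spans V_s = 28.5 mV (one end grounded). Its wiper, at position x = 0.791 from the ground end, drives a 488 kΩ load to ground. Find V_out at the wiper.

V_out ≈ 22.0 mV

Split the track: R_lower = x·R_p = 54.58 kΩ, R_upper = (1−x)·R_p = 14.42 kΩ.
Lower segment in parallel with the load: 54.58 ‖ 488 = 49.09 kΩ.
Then V_out = V_s · 49.09/(14.42 + 49.09) = 22.03 mV.
(Unloaded: V_out = x·V_s = 22.5 mV.)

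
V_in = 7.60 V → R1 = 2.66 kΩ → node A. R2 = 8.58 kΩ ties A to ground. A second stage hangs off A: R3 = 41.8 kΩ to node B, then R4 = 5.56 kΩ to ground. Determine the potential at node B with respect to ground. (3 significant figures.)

V_B ≈ 0.653 V

Node A sees R2 in parallel with the series input of stage 2, R3 + R4 = 47.36 kΩ.
R2 ‖ (R3+R4) = 7.264 kΩ.
So V_A = 7.60 × 0.7320 = 5.563 V.
Stage 2 is unloaded, so V_B = V_A · R4/(R3+R4) = 5.563 × 5.56/47.36 = 0.6531 V.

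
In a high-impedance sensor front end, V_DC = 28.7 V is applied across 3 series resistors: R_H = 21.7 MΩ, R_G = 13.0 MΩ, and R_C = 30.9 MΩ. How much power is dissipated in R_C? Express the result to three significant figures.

P ≈ 5.91 µW

The common current is I = 28.7/65.60 = 0.4375 µA.
P = I²R = 0.1914 × 30.9 = 5.914 µW.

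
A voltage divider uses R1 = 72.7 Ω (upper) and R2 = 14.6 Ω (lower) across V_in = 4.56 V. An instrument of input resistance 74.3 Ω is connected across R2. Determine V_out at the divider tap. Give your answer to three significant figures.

V_out ≈ 0.655 V

The load sits in parallel with R2, giving an effective lower resistance R2' = R2·R_L/(R2+R_L) = 12.20 Ω.
Voltage divider with the loaded lower leg: V_out = 4.56 × 12.20/(72.7 + 12.20) = 4.56 × 0.1437 = 0.6554 V.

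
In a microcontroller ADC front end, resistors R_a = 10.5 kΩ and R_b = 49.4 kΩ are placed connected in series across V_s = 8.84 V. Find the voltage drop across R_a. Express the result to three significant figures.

Total series resistance ΣR = 10.5 + 49.4 = 59.90 kΩ.
V = V_s · R/ΣR = 8.84 × 0.1753 = 1.550 V.

V ≈ 1.55 V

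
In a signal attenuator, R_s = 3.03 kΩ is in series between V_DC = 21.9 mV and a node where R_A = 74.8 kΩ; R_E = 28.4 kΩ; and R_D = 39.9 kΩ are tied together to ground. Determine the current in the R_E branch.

I ≈ 0.630 µA

Combine the parallel branches: R_p = (1/74.8 + 1/28.4 + 1/39.9)⁻¹ = 13.58 kΩ.
Node voltage V_A = V_DC · R_p/(R_s + R_p) = 21.9 × 0.8176 = 17.90 mV.
Branch current I = V_A/R_E = 17.90/28.4 = 0.6304 µA.
(Equivalently: I_total = 1.319 µA, then current-divider fraction G_k/ΣG = 0.4781.)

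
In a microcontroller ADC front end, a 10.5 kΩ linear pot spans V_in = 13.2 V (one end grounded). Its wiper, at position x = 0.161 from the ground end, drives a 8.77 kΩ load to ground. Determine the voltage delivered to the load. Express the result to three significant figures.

The pot divides into 8.809 kΩ above the wiper and 1.691 kΩ below.
R_L loads the lower segment: effective lower R = 1.417 kΩ.
V_out = 13.2 × 1.417/(8.809 + 1.417) = 1.829 V.
(Unloaded: V_out = x·V_in = 2.13 V.)

V_out ≈ 1.83 V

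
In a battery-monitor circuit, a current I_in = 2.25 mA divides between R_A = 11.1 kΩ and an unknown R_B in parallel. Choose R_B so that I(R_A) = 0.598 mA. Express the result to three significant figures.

The fraction through R_A equals R_B/(R_A+R_B).
0.598/2.25 = R_B/(R_A + R_B) → R_B = R_A · (0.2658)/(1 − 0.2658) = 11.1 × 0.3620 = 4.018 kΩ.

R_B ≈ 4.02 kΩ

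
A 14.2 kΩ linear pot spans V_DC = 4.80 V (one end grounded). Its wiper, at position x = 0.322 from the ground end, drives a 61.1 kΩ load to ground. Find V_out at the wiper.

Lower segment x·R_p = 4.572 kΩ; upper segment (1−x)·R_p = 9.628 kΩ.
(x·R_p) ‖ R_L = 4.254 kΩ.
Loaded-divider output: V_out = 4.80 × 0.3065 = 1.471 V.

V_out ≈ 1.47 V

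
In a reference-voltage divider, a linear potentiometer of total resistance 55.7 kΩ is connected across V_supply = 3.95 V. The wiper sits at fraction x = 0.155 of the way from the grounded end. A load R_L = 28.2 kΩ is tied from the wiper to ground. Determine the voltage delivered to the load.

Lower segment x·R_p = 8.633 kΩ; upper segment (1−x)·R_p = 47.07 kΩ.
(x·R_p) ‖ R_L = 6.610 kΩ.
V_out = 3.95 × 6.610/(47.07 + 6.610) = 0.4864 V.

V_out ≈ 0.486 V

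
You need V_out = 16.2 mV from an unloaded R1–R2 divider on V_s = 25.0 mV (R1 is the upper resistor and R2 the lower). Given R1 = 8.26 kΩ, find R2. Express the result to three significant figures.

V_out/V_s = R2/(R1+R2) = 0.6480.
R2 = R1 · 0.6480/(1 − 0.6480) = 15.21 kΩ.

R2 ≈ 15.2 kΩ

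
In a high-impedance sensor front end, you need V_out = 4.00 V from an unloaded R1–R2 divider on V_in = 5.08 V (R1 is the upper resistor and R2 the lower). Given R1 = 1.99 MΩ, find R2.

R2 ≈ 7.37 MΩ

V_out/V_in = R2/(R1+R2) = 0.7874.
Rearranging, R2 = R1·k/(1−k) = 1.99 × 3.704 = 7.370 MΩ.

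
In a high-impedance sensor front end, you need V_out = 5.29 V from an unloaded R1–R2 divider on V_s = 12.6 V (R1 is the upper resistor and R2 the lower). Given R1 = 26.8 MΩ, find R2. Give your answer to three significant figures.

R2 ≈ 19.4 MΩ

V_out/V_s = R2/(R1+R2) = 0.4198.
So R2 = R1 · V_out/(V_s − V_out) = 26.8 × 5.29/(12.6 − 5.29) = 26.8 × 0.7237 = 19.39 MΩ.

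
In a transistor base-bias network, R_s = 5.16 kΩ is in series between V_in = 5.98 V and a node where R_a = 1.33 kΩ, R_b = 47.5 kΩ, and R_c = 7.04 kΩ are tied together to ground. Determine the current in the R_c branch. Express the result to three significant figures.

Combine the parallel branches: R_p = (1/1.33 + 1/47.5 + 1/7.04)⁻¹ = 1.093 kΩ.
V_A = 5.98 × 1.093/6.253 = 1.045 V.
I(R_c) = V_A / R_c = 1.045/7.04 = 0.1485 mA.

I ≈ 0.148 mA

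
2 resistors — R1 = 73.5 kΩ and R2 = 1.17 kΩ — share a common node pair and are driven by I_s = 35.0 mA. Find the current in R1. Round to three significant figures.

Two-branch current divider: I_k = I_s · R_other/(R_1 + R_2).
I(R1) = 35.0 × 1.17/(73.5 + 1.17) = 35.0 × 0.01567 = 0.5484 mA.

I ≈ 0.548 mA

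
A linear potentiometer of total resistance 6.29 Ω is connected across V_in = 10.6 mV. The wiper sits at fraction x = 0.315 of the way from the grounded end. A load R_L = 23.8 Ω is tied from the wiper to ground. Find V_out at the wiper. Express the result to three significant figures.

V_out ≈ 3.16 mV

Lower segment x·R_p = 1.981 Ω; upper segment (1−x)·R_p = 4.309 Ω.
Lower segment in parallel with the load: 1.981 ‖ 23.8 = 1.829 Ω.
V_out = 10.6 × 1.829/(4.309 + 1.829) = 3.159 mV.
(Unloaded: V_out = x·V_in = 3.34 mV.)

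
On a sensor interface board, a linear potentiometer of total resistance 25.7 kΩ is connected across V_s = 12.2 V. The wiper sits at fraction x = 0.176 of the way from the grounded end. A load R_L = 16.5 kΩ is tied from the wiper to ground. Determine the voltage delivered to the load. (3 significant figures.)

The pot divides into 21.18 kΩ above the wiper and 4.523 kΩ below.
(x·R_p) ‖ R_L = 3.550 kΩ.
Loaded-divider output: V_out = 12.2 × 0.1436 = 1.752 V.

V_out ≈ 1.75 V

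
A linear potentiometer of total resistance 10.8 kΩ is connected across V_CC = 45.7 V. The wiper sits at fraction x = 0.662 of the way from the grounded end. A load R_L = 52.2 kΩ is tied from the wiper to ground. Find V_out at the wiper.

V_out ≈ 28.9 V

Lower segment x·R_p = 7.150 kΩ; upper segment (1−x)·R_p = 3.650 kΩ.
Lower segment in parallel with the load: 7.150 ‖ 52.2 = 6.288 kΩ.
Then V_out = V_CC · 6.288/(3.650 + 6.288) = 28.91 V.
(Unloaded: V_out = x·V_CC = 30.3 V.)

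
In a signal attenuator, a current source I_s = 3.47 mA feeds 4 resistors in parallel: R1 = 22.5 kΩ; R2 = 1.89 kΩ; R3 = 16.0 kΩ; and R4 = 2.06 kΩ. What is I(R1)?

I ≈ 0.138 mA

Conductances: ΣG = 1/22.5 + 1/1.89 + 1/16.0 + 1/2.06 = 1.121 (1/kΩ).
Current divider: I(R1) = I_s · G_k/ΣG = 3.47 × (0.04444/1.121) = 3.47 × 0.03963 = 0.1375 mA.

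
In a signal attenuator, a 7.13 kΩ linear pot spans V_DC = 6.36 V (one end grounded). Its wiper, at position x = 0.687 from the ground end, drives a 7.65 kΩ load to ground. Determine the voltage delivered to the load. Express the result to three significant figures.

V_out ≈ 3.64 V

Lower segment x·R_p = 4.898 kΩ; upper segment (1−x)·R_p = 2.232 kΩ.
Lower segment in parallel with the load: 4.898 ‖ 7.65 = 2.986 kΩ.
Then V_out = V_DC · 2.986/(2.232 + 2.986) = 3.640 V.
(Unloaded: V_out = x·V_DC = 4.37 V.)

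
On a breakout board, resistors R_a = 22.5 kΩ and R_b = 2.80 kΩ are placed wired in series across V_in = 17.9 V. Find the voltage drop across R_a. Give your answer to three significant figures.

V ≈ 15.9 V

ΣR = 22.5 + 2.80 = 25.30 kΩ.
V = V_in · R/ΣR = 17.9 × 0.8893 = 15.92 V.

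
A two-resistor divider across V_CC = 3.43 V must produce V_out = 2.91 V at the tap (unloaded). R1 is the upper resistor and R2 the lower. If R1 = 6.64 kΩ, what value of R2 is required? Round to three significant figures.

R2 ≈ 37.2 kΩ

V_out/V_CC = R2/(R1+R2) = 0.8484.
Rearranging, R2 = R1·k/(1−k) = 6.64 × 5.596 = 37.16 kΩ.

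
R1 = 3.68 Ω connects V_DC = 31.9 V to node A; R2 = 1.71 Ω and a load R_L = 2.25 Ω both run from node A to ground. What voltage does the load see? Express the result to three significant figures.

First combine the lower leg with the load: R2 ‖ R_L = 0.9716 Ω.
Then V_out = V_DC · R2'/(R1 + R2') = 31.9 × 0.9716/4.652 = 6.663 V.

V_out ≈ 6.66 V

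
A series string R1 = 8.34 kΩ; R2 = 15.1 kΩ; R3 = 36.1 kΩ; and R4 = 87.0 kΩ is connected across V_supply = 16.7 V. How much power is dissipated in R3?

P ≈ 0.469 mW

ΣR = 146.5 kΩ → I = 16.7/146.5 = 0.1140 mA.
V(R3) = I·R = 4.114 V; P = V·I = 4.114 × 0.1140 = 0.4688 mW.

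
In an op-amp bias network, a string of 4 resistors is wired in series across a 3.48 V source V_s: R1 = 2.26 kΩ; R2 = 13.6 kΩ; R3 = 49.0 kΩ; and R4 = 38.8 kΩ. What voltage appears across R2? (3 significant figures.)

V ≈ 0.457 V

Series total: ΣR = 2.26 + 13.6 + 49.0 + 38.8 = 103.7 kΩ.
By the voltage-divider rule, V = 3.48 × 13.60/103.7 = 0.4566 V.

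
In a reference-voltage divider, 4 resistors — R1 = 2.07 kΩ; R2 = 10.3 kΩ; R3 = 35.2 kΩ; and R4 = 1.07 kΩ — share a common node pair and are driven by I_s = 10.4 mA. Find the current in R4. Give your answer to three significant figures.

Total conductance ΣG = 1/2.07 + 1/10.3 + 1/35.2 + 1/1.07 = 1.543 (units of 1/kΩ).
R4 takes the fraction G_k/ΣG = 0.9346/1.543 = 0.6056, so I = 10.4 × 0.6056 = 6.298 mA.

I ≈ 6.30 mA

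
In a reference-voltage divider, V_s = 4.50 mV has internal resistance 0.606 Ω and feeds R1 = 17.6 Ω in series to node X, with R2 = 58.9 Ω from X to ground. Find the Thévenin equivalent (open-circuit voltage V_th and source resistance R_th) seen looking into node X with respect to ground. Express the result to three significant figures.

R1' = 0.606 + 17.6 = 18.21 Ω (source resistance + R1).
With X open, the divider is unloaded: V_th = 4.50 × 58.9/77.11 = 3.437 mV.
Looking into X with the source shorted: R_th = R1'·R2/(R1'+R2) = 18.21 × 58.9/77.11 = 13.91 Ω.

V_th ≈ 3.44 mV, R_th ≈ 13.9 Ω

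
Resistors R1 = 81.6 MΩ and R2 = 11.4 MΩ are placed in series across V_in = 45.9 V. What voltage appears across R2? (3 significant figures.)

ΣR = 81.6 + 11.4 = 93.00 MΩ.
Voltage divider: V = V_in · (11.40 / 93.00) = 45.9 × 0.1226 = 5.626 V.

V ≈ 5.63 V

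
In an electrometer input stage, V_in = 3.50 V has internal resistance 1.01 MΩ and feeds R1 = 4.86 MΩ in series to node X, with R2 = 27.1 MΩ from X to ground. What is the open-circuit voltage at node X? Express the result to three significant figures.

V_th ≈ 2.88 V

R1' = 1.01 + 4.86 = 5.870 MΩ (source resistance + R1).
V_th is the unloaded tap voltage: V_in · R2/(R1'+R2) = 3.50 × 0.8220 = 2.877 V.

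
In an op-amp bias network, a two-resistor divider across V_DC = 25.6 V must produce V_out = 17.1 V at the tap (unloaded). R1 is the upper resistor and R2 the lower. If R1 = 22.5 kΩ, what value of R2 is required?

V_out/V_DC = R2/(R1+R2) = 0.6680.
R2 = R1 · 0.6680/(1 − 0.6680) = 45.26 kΩ.

R2 ≈ 45.3 kΩ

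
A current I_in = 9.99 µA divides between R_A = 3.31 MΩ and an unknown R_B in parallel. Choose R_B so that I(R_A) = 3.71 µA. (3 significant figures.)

In a two-way split, I_A/I_in = R_B/(R_A + R_B).
3.71/9.99 = R_B/(R_A + R_B) → R_B = R_A · (0.3714)/(1 − 0.3714) = 3.31 × 0.5908 = 1.955 MΩ.

R_B ≈ 1.96 MΩ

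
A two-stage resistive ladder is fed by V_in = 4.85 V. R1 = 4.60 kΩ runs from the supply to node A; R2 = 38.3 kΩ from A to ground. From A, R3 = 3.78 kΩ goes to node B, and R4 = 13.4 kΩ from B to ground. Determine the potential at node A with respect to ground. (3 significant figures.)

Node A sees R2 in parallel with the series input of stage 2, R3 + R4 = 17.18 kΩ.
R2 ‖ (R3+R4) = 11.86 kΩ.
First divider: V_A = V_in · 11.86/(4.60 + 11.86) = 3.495 V.

V_A ≈ 3.49 V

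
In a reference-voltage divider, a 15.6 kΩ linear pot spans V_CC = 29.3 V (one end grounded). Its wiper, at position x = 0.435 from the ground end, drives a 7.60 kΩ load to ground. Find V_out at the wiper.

Split the track: R_lower = x·R_p = 6.786 kΩ, R_upper = (1−x)·R_p = 8.814 kΩ.
R_L loads the lower segment: effective lower R = 3.585 kΩ.
V_out = 29.3 × 3.585/(8.814 + 3.585) = 8.472 V.

V_out ≈ 8.47 V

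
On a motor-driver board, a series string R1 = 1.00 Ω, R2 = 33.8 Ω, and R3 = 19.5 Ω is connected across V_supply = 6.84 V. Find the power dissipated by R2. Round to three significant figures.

ΣR = 54.30 Ω → I = 6.84/54.30 = 0.1260 A.
P = I²R = 0.01587 × 33.8 = 0.5363 W.

P ≈ 0.536 W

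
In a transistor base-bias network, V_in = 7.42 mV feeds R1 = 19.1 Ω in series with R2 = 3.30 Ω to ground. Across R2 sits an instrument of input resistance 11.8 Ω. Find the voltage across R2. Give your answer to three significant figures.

V_out ≈ 0.883 mV

R2 ‖ R_L = (3.30 × 11.8)/(3.30 + 11.8) = 2.579 Ω.
Then V_out = V_in · R2'/(R1 + R2') = 7.42 × 2.579/21.68 = 0.8826 mV.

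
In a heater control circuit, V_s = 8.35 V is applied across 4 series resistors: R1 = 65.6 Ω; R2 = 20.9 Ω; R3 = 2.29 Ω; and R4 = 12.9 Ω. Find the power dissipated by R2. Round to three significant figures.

P ≈ 0.141 W

Series current I = V_s/ΣR = 8.35/101.7 = 0.08211 A.
P(R2) = I²·R2 = (0.08211)² × 20.9 = 0.1409 W.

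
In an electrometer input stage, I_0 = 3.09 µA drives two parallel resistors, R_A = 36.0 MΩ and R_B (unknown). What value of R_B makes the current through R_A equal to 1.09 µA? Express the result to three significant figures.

R_B ≈ 19.6 MΩ

In a two-way split, I_A/I_0 = R_B/(R_A + R_B).
1.09/3.09 = R_B/(R_A + R_B) → R_B = R_A · (0.3528)/(1 − 0.3528) = 36.0 × 0.5450 = 19.62 MΩ.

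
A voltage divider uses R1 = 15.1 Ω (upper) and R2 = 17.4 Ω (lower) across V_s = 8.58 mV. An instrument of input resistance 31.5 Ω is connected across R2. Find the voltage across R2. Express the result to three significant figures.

V_out ≈ 3.66 mV

The load sits in parallel with R2, giving an effective lower resistance R2' = R2·R_L/(R2+R_L) = 11.21 Ω.
Now apply the divider: V_out = 8.58 × 0.4260 = 3.655 mV.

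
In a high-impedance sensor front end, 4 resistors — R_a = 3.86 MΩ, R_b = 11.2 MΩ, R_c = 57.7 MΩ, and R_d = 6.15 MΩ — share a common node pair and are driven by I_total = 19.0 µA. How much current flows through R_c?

ΣG = 1/3.86 + 1/11.2 + 1/57.7 + 1/6.15 = 0.5283.
By the current-divider rule, I = I_total · G_k/ΣG = 19.0 × 0.03281 = 0.6233 µA.

I ≈ 0.623 µA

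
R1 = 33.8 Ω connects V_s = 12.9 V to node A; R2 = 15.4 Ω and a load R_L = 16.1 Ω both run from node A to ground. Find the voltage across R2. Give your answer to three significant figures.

The load sits in parallel with R2, giving an effective lower resistance R2' = R2·R_L/(R2+R_L) = 7.871 Ω.
Voltage divider with the loaded lower leg: V_out = 12.9 × 7.871/(33.8 + 7.871) = 12.9 × 0.1889 = 2.437 V.

V_out ≈ 2.44 V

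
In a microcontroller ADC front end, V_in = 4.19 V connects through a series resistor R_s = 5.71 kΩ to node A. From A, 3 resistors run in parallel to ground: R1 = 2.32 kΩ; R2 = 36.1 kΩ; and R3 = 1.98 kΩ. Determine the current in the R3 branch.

Parallel bank: R_p = 1/(1/2.32 + 1/36.1 + 1/1.98) = 1.038 kΩ.
Node voltage V_A = V_in · R_p/(R_s + R_p) = 4.19 × 0.1538 = 0.6443 V.
Branch current I = V_A/R3 = 0.6443/1.98 = 0.3254 mA.
(Equivalently: I_total = 0.6210 mA, then current-divider fraction G_k/ΣG = 0.5240.)

I ≈ 0.325 mA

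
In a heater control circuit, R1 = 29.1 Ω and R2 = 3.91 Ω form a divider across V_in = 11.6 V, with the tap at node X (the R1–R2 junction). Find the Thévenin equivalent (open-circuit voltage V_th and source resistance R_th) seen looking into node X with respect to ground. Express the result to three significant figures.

Open-circuit (no load on X): V_th = V_in · R2/(R1 + R2) = 11.6 × 3.91/(29.10 + 3.91) = 1.374 V.
Looking into X with the source shorted: R_th = R1·R2/(R1+R2) = 29.10 × 3.91/33.01 = 3.447 Ω.

V_th ≈ 1.37 V, R_th ≈ 3.45 Ω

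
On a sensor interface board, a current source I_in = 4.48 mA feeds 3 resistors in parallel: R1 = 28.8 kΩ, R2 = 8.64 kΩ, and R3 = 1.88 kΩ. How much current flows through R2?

Total conductance ΣG = 1/28.8 + 1/8.64 + 1/1.88 = 0.6824 (units of 1/kΩ).
By the current-divider rule, I = I_in · G_k/ΣG = 4.48 × 0.1696 = 0.7599 mA.

I ≈ 0.760 mA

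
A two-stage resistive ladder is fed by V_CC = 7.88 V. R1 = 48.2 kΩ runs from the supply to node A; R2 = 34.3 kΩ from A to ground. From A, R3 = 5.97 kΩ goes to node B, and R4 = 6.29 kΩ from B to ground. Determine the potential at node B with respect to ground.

Node A sees R2 in parallel with the series input of stage 2, R3 + R4 = 12.26 kΩ.
R2 ‖ (R3+R4) = 9.032 kΩ.
V_A = 7.88 × 9.032/(48.2 + 9.032) = 1.244 V.
V_B = V_A × 0.5131 = 0.6380 V.

V_B ≈ 0.638 V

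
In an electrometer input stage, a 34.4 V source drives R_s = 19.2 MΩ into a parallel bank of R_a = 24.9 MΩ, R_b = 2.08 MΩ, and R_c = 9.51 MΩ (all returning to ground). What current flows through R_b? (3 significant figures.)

I ≈ 1.27 µA

Parallel bank: R_p = 1/(1/24.9 + 1/2.08 + 1/9.51) = 1.597 MΩ.
V_A by voltage divider: V_A = 34.4 × 1.597/(19.2 + 1.597) = 2.642 V.
I(R_b) = V_A / R_b = 2.642/2.08 = 1.270 µA.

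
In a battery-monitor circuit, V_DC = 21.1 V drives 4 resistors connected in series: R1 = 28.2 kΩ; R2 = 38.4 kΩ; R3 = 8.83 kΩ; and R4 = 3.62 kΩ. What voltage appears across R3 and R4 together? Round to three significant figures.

Total series resistance ΣR = 28.2 + 38.4 + 8.83 + 3.62 = 79.05 kΩ.
R_{R3..R4} = 8.83 + 3.62 = 12.45 kΩ.
Voltage divider: V = V_DC · (12.45 / 79.05) = 21.1 × 0.1575 = 3.323 V.

V ≈ 3.32 V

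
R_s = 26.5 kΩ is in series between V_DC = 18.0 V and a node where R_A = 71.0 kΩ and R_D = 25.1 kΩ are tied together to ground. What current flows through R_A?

Parallel bank: R_p = 1/(1/71.0 + 1/25.1) = 18.54 kΩ.
Node voltage V_A = V_DC · R_p/(R_s + R_p) = 18.0 × 0.4117 = 7.410 V.
I(R_A) = V_A / R_A = 7.410/71.0 = 0.1044 mA.

I ≈ 0.104 mA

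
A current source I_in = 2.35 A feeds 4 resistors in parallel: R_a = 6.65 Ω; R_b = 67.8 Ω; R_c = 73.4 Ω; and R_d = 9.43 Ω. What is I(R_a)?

I ≈ 1.24 A

Conductances: ΣG = 1/6.65 + 1/67.8 + 1/73.4 + 1/9.43 = 0.2848 (1/Ω).
R_a takes the fraction G_k/ΣG = 0.1504/0.2848 = 0.5280, so I = 2.35 × 0.5280 = 1.241 A.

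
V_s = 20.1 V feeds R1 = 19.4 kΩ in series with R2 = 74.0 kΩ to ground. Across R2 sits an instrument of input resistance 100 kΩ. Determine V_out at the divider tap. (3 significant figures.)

V_out ≈ 13.8 V

R2 ‖ R_L = (74.0 × 100)/(74.0 + 100) = 42.53 kΩ.
Then V_out = V_s · R2'/(R1 + R2') = 20.1 × 42.53/61.93 = 13.80 V.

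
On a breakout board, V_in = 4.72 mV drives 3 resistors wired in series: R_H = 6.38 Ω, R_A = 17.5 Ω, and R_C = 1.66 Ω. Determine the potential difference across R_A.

Series total: ΣR = 6.38 + 17.5 + 1.66 = 25.54 Ω.
Voltage divider: V = V_in · (17.50 / 25.54) = 4.72 × 0.6852 = 3.234 mV.

V ≈ 3.23 mV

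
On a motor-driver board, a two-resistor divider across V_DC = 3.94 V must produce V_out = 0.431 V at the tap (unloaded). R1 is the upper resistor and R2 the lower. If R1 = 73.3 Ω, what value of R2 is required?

Required fraction k = V_out/V_DC = 0.1094.
R2 = R1 · 0.1094/(1 − 0.1094) = 9.003 Ω.

R2 ≈ 9.00 Ω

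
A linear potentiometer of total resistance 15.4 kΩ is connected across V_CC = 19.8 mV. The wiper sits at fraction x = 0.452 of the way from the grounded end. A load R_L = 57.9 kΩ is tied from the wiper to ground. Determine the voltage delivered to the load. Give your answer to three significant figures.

Split the track: R_lower = x·R_p = 6.961 kΩ, R_upper = (1−x)·R_p = 8.439 kΩ.
R_L loads the lower segment: effective lower R = 6.214 kΩ.
V_out = 19.8 × 6.214/(8.439 + 6.214) = 8.396 mV.

V_out ≈ 8.40 mV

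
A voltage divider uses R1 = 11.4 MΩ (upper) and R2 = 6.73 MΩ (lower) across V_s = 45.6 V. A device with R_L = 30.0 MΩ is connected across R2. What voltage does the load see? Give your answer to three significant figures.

R2 ‖ R_L = (6.73 × 30.0)/(6.73 + 30.0) = 5.497 MΩ.
Then V_out = V_s · R2'/(R1 + R2') = 45.6 × 5.497/16.90 = 14.83 V.
(Unloaded it would be 16.9 V; the load pulls it down.)

V_out ≈ 14.8 V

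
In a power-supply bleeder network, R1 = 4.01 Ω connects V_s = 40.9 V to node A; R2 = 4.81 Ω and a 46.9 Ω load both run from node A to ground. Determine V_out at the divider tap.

R2 ‖ R_L = (4.81 × 46.9)/(4.81 + 46.9) = 4.363 Ω.
Then V_out = V_s · R2'/(R1 + R2') = 40.9 × 4.363/8.373 = 21.31 V.
(Unloaded it would be 22.3 V; the load pulls it down.)

V_out ≈ 21.3 V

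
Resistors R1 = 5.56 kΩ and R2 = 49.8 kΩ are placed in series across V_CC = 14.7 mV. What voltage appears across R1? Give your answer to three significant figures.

V ≈ 1.48 mV

Total series resistance ΣR = 5.56 + 49.8 = 55.36 kΩ.
By the voltage-divider rule, V = 14.7 × 5.560/55.36 = 1.476 mV.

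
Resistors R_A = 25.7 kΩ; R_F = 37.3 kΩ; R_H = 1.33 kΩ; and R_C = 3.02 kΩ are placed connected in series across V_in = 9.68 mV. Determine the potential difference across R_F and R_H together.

Total series resistance ΣR = 25.7 + 37.3 + 1.33 + 3.02 = 67.35 kΩ.
R_{R_F..R_H} = 37.3 + 1.33 = 38.63 kΩ.
V = V_in · R/ΣR = 9.68 × 0.5736 = 5.552 mV.

V ≈ 5.55 mV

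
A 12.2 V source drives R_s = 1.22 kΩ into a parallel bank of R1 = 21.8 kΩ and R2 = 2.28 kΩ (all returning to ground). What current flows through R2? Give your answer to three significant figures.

Equivalent of the parallel group: R_p = 2.064 kΩ.
V_A = 12.2 × 2.064/3.284 = 7.668 V.
Branch current I = V_A/R2 = 7.668/2.28 = 3.363 mA.

I ≈ 3.36 mA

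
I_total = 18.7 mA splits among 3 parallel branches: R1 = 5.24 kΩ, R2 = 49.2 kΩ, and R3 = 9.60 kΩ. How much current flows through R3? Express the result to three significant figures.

I ≈ 6.18 mA

ΣG = 1/5.24 + 1/49.2 + 1/9.60 = 0.3153.
Current divider: I(R3) = I_total · G_k/ΣG = 18.7 × (0.1042/0.3153) = 18.7 × 0.3303 = 6.177 mA.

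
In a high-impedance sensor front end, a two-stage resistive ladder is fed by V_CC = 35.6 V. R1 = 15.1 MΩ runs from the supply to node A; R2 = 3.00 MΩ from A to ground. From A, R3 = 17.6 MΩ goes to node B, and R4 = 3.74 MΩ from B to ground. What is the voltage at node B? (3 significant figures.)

V_B ≈ 0.926 V

Node A sees R2 in parallel with the series input of stage 2, R3 + R4 = 21.34 MΩ.
Effective lower resistance at A: R2 ‖ 21.34 = 2.630 MΩ.
V_A = 35.6 × 2.630/(15.1 + 2.630) = 5.281 V.
Then the unloaded second divider: V_B = V_A × R4/(R3+R4) = 5.281 × 0.1753 = 0.9256 V.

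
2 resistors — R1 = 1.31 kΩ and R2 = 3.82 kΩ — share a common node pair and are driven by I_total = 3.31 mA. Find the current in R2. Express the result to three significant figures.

I ≈ 0.845 mA

Two-branch current divider: I_k = I_total · R_other/(R_1 + R_2).
So I = 3.31 × 1.31/5.130 = 0.8452 mA.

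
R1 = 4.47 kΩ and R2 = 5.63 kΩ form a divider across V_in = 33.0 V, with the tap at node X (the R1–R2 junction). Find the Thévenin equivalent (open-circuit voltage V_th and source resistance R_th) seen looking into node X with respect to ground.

With X open, the divider is unloaded: V_th = 33.0 × 5.63/10.10 = 18.40 V.
With V_in suppressed (replaced by a short), R_th = R1 ‖ R2 = (4.470 × 5.63)/(4.470 + 5.63) = 2.492 kΩ.

V_th ≈ 18.4 V, R_th ≈ 2.49 kΩ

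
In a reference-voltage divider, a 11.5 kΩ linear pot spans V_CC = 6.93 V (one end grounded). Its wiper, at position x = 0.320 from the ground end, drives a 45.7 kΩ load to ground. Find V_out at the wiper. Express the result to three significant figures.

Lower segment x·R_p = 3.680 kΩ; upper segment (1−x)·R_p = 7.820 kΩ.
(x·R_p) ‖ R_L = 3.406 kΩ.
Loaded-divider output: V_out = 6.93 × 0.3034 = 2.102 V.

V_out ≈ 2.10 V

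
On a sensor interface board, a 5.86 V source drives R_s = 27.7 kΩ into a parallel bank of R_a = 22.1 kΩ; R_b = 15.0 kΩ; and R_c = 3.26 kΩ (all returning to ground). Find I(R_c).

Equivalent of the parallel group: R_p = 2.389 kΩ.
V_A = 5.86 × 2.389/30.09 = 0.4652 V.
Branch current I = V_A/R_c = 0.4652/3.26 = 0.1427 mA.

I ≈ 0.143 mA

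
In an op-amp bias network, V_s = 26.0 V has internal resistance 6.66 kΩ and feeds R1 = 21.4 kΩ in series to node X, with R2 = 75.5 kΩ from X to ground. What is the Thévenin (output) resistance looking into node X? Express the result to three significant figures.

R1' = 6.66 + 21.4 = 28.06 kΩ (source resistance + R1).
With V_s suppressed (replaced by a short), R_th = R1' ‖ R2 = (28.06 × 75.5)/(28.06 + 75.5) = 20.46 kΩ.

R_th ≈ 20.5 kΩ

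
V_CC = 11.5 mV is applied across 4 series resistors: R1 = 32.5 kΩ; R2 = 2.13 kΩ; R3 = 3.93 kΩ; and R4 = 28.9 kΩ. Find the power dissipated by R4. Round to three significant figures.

P ≈ 0.840 nW

ΣR = 67.46 kΩ → I = 11.5/67.46 = 0.1705 µA.
P(R4) = I²·R4 = (0.1705)² × 28.9 = 0.8398 nW.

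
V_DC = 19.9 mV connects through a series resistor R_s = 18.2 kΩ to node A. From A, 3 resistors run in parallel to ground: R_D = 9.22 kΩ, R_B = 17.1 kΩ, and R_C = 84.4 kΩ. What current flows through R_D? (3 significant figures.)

Parallel bank: R_p = 1/(1/9.22 + 1/17.1 + 1/84.4) = 5.593 kΩ.
Node voltage V_A = V_DC · R_p/(R_s + R_p) = 19.9 × 0.2351 = 4.678 mV.
I(R_D) = V_A / R_D = 4.678/9.22 = 0.5074 µA.

I ≈ 0.507 µA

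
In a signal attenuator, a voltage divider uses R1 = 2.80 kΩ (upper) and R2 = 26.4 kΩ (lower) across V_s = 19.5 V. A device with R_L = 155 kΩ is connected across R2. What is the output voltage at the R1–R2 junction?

R2 ‖ R_L = (26.4 × 155)/(26.4 + 155) = 22.56 kΩ.
Now apply the divider: V_out = 19.5 × 0.8896 = 17.35 V.
(Unloaded it would be 17.6 V; the load pulls it down.)

V_out ≈ 17.3 V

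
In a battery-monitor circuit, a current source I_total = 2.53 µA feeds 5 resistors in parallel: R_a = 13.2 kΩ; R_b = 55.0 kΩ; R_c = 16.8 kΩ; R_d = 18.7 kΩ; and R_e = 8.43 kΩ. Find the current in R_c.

I ≈ 0.463 µA

ΣG = 1/13.2 + 1/55.0 + 1/16.8 + 1/18.7 + 1/8.43 = 0.3256.
Current divider: I(R_c) = I_total · G_k/ΣG = 2.53 × (0.05952/0.3256) = 2.53 × 0.1828 = 0.4626 µA.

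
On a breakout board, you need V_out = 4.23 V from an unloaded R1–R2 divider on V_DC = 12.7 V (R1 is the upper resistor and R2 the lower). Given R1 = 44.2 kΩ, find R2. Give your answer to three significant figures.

R2 ≈ 22.1 kΩ

The divider ratio is R2/(R1+R2) = 4.23/12.7 = 0.3331.
So R2 = R1 · V_out/(V_DC − V_out) = 44.2 × 4.23/(12.7 − 4.23) = 44.2 × 0.4994 = 22.07 kΩ.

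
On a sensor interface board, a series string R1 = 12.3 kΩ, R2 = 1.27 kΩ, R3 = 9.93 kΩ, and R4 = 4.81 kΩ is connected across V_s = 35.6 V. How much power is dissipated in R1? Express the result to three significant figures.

P ≈ 19.5 mW

The common current is I = 35.6/28.31 = 1.258 mA.
V(R1) = I·R = 15.47 V; P = V·I = 15.47 × 1.258 = 19.45 mW.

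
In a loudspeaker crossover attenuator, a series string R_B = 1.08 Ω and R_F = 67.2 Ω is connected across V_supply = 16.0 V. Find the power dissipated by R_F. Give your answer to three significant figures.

P ≈ 3.69 W

Series current I = V_supply/ΣR = 16.0/68.28 = 0.2343 A.
P(R_F) = I²·R_F = (0.2343)² × 67.2 = 3.690 W.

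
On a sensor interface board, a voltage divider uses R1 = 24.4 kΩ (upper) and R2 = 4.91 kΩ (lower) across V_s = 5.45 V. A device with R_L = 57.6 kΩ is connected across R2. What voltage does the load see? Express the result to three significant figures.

V_out ≈ 0.852 V

The load sits in parallel with R2, giving an effective lower resistance R2' = R2·R_L/(R2+R_L) = 4.524 kΩ.
Voltage divider with the loaded lower leg: V_out = 5.45 × 4.524/(24.4 + 4.524) = 5.45 × 0.1564 = 0.8525 V.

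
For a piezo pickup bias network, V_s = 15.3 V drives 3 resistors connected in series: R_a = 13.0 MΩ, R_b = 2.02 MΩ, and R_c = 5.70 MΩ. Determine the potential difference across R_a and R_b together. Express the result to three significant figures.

V ≈ 11.1 V

Series total: ΣR = 13.0 + 2.02 + 5.70 = 20.72 MΩ.
R_{R_a..R_b} = 13.0 + 2.02 = 15.02 MΩ.
By the voltage-divider rule, V = 15.3 × 15.02/20.72 = 11.09 V.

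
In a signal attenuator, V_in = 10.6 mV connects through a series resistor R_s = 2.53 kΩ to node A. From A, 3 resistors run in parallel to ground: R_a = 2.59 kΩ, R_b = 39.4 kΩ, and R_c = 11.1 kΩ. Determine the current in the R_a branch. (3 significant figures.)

I ≈ 1.80 µA

Equivalent of the parallel group: R_p = 1.994 kΩ.
V_A by voltage divider: V_A = 10.6 × 1.994/(2.53 + 1.994) = 4.672 mV.
I(R_a) = V_A / R_a = 4.672/2.59 = 1.804 µA.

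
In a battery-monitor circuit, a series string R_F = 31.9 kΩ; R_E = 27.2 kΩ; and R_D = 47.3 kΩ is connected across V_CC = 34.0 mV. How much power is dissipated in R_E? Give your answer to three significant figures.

P ≈ 2.78 nW

ΣR = 106.4 kΩ → I = 34.0/106.4 = 0.3195 µA.
P = I²R = 0.1021 × 27.2 = 2.777 nW.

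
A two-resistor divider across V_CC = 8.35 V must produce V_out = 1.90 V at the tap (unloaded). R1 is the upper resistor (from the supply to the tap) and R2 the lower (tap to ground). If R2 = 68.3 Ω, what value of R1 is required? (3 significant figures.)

R1 ≈ 232 Ω

The divider ratio is R2/(R1+R2) = 1.90/8.35 = 0.2275.
So R1 = R2 · (V_CC/V_out − 1) = 68.3 × (8.35/1.90 − 1) = 68.3 × 3.395 = 231.9 Ω.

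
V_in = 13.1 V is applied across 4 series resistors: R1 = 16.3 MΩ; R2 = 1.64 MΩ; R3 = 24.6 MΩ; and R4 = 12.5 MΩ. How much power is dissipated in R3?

Series current I = V_in/ΣR = 13.1/55.04 = 0.2380 µA.
P = I²R = 0.05665 × 24.6 = 1.394 µW.

P ≈ 1.39 µW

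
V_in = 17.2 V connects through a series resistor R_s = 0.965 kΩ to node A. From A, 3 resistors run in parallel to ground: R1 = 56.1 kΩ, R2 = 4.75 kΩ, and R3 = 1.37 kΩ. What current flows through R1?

Combine the parallel branches: R_p = (1/56.1 + 1/4.75 + 1/1.37)⁻¹ = 1.044 kΩ.
V_A = 17.2 × 1.044/2.009 = 8.936 V.
I(R1) = V_A / R1 = 8.936/56.1 = 0.1593 mA.
(Check via current divider: I_total = 8.563 mA; share G_k/ΣG = 0.01860 → same result.)

I ≈ 0.159 mA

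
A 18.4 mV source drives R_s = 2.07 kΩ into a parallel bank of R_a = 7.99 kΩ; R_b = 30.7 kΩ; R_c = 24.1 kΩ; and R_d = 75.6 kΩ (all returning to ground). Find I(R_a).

I ≈ 1.60 µA

Parallel bank: R_p = 1/(1/7.99 + 1/30.7 + 1/24.1 + 1/75.6) = 4.707 kΩ.
Node voltage V_A = V_DC · R_p/(R_s + R_p) = 18.4 × 0.6946 = 12.78 mV.
I(R_a) = V_A / R_a = 12.78/7.99 = 1.599 µA.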